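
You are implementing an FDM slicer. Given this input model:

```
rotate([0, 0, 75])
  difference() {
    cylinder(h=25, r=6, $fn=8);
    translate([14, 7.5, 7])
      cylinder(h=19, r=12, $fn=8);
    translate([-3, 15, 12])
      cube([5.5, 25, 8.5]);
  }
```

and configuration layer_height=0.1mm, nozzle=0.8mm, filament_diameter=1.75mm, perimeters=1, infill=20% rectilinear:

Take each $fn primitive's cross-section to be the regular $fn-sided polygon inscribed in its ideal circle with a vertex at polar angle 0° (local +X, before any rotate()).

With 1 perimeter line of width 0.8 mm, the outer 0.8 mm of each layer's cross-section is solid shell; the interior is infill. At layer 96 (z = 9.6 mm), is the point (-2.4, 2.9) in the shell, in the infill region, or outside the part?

infill

At z = 9.6 mm: the cylinder: section is a regular 8-gon, circumradius r=6; the r=12 cylinder at (14, 7.5) gives a regular 8-gon of circumradius 12 (constant along its height); the cube at (-3, 15) is not intersected at this z (z outside [12, 20.5]); Subtracting the remaining from the first: starting from the r=6 cylinder, the r=12 cylinder at (14, 7.5) partially overlaps it — only the 4.47 mm² overlap (of its 407.29 mm²) is removed, clipping the outline — 1 connected region; (whole slice rotated 75° about Z — lengths, areas and connectivity unchanged). Overall, the cross-section is a single solid region. Undo the 75° rotation: the query point maps to (2.180, 3.069) in the un-rotated model frame. The nearest boundary edge runs (3.16, 4.69)→(5.51, -0.99); distance from the point to it = 1.53 mm. The point is inside the cross-section and 1.53 mm from the nearest boundary — more than the 0.8 mm shell width (1 × 0.8), so it's in the infill interior.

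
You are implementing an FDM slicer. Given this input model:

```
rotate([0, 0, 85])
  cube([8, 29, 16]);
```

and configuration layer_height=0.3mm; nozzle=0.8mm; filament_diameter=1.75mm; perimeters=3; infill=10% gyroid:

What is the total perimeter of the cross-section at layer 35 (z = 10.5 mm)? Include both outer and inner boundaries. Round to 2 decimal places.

At z = 10.5 mm: the 8×29 cube contributes its full rectangle (perimeter 74.00 mm); (rotated 85° about Z; rotation is an isometry so areas/perimeters/island counts are preserved). Overall, the cross-section is a single solid region. Total boundary length (outer) = 74.00 mm.

74.00 mm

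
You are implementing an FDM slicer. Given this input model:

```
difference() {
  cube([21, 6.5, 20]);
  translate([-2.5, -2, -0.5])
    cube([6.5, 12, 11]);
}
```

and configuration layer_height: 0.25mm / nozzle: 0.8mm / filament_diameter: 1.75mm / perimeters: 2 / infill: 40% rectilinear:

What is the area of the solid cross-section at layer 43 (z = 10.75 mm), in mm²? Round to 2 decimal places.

At z = 10.75 mm: the 21×6.5 cube contributes its full rectangle (area 136.50 mm²); the cube at (-2.5, -2) is absent (z outside [-0.5, 10.5]); Taking the first minus the rest: none of the subtracted shapes is present at this height, so the 21×6.5 cube is unchanged — area = 136.50 mm². Overall, the cross-section is a single solid region. Net area = 136.50 mm².

136.50 mm²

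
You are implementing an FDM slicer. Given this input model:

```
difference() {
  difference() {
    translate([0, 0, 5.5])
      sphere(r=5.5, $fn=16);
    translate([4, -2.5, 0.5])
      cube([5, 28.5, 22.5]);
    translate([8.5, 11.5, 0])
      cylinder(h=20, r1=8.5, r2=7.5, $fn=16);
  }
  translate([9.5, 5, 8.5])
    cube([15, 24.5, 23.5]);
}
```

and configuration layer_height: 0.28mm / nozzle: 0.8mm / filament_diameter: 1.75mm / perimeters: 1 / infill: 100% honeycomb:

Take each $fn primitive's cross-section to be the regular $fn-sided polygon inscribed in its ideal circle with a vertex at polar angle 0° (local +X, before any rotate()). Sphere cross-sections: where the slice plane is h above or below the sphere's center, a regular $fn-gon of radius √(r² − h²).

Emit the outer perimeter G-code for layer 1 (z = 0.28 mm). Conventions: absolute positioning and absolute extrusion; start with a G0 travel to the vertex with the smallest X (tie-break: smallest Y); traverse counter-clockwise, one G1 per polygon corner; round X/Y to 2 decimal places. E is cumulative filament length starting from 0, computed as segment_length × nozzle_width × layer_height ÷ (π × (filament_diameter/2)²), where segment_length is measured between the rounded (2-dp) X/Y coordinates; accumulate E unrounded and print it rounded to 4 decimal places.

At z = 0.28 mm: the r=5.5 sphere contributes a regular 16-gon of circumradius √(5.5²−5.22²) = 1.733; the cube at (4, -2.5) is absent (z outside [0.5, 23]); the cone at (8.5, 11.5): at t=0.014 of its height the radius interpolates to r₁+(r₂−r₁)t = 8.486, giving a regular 16-gon of that circumradius; Subtracting the remaining from the first: starting from the r=5.5 sphere, the cone at (8.5, 11.5) misses the remaining region (no effect) — 1 connected region; the cube at (9.5, 5) is not intersected at this z (z outside [8.5, 32]); After the difference (first − rest): none of the subtracted shapes is present at this height, so the result so far is unchanged — 1 connected region. The outline is a single polygon with 16 vertices. Extrusion per mm of travel: 0.8 × 0.28 / (π × 0.875²) = 0.093128. Accumulating E over each segment gives final E = 1.0075.

G0 X-1.73 Y0.00 Z0.28
G1 X-1.60 Y-0.66 E0.0626
G1 X-1.23 Y-1.23 E0.1259
G1 X-0.66 Y-1.60 E0.1892
G1 X0.00 Y-1.73 E0.2519
G1 X0.66 Y-1.60 E0.3145
G1 X1.23 Y-1.23 E0.3778
G1 X1.60 Y-0.66 E0.4411
G1 X1.73 Y0.00 E0.5037
G1 X1.60 Y0.66 E0.5664
G1 X1.23 Y1.23 E0.6297
G1 X0.66 Y1.60 E0.6929
G1 X0.00 Y1.73 E0.7556
G1 X-0.66 Y1.60 E0.8182
G1 X-1.23 Y1.23 E0.8815
G1 X-1.60 Y0.66 E0.9448
G1 X-1.73 Y0.00 E1.0075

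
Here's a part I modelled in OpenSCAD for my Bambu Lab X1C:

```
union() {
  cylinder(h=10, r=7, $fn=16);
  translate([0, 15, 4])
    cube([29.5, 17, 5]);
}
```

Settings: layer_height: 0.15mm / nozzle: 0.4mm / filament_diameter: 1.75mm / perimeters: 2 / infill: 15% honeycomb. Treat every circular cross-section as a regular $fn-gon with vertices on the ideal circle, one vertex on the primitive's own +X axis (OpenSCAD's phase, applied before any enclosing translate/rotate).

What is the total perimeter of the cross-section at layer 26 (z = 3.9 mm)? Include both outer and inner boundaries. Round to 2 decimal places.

43.70 mm

At z = 3.9 mm: the r=7 cylinder contributes a regular 16-gon of circumradius 7 (perimeter = 2·16·7.000·sin(180°/16) = 43.70 mm); the cube at (0, 15) does not reach this height (z outside [4, 9]); Combining (union): only the r=7 cylinder is present, so the union is just that shape — boundary = 43.70 mm. Overall, the cross-section is a single solid region. Total boundary length (outer) = 43.70 mm.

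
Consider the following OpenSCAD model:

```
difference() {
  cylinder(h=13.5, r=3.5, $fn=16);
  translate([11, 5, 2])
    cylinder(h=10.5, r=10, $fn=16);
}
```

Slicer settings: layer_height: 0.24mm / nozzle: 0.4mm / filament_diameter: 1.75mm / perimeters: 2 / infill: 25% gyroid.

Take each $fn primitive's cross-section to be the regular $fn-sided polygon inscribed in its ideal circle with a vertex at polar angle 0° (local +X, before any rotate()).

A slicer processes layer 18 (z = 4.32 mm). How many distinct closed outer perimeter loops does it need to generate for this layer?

At z = 4.32 mm: the cylinder: section is a regular 16-gon, circumradius r=3.5; the r=10 cylinder at (11, 5) contributes a regular 16-gon of circumradius 10; After the difference (first − rest): starting from the r=3.5 cylinder, the r=10 cylinder at (11, 5) partially overlaps it — only the 3.99 mm² overlap (of its 306.15 mm²) is removed, clipping the outline — 1 connected region. The result has 1 disconnected region.

1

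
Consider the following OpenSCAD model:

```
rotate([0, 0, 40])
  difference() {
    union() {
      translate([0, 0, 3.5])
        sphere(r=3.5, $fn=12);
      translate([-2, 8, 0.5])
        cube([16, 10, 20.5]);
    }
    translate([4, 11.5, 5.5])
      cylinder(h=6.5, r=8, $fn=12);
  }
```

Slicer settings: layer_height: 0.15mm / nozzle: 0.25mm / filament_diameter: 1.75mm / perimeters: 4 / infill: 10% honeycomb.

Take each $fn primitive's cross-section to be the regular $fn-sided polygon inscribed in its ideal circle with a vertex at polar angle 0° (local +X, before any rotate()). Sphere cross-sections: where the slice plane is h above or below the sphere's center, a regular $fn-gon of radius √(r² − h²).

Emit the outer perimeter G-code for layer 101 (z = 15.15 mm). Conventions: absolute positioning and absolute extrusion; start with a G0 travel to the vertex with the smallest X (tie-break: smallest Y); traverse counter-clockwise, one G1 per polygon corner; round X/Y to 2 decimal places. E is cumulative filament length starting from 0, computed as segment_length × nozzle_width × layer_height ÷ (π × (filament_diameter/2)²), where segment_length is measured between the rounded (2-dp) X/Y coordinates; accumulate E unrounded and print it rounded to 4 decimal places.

At z = 15.15 mm: the sphere is not intersected at this z (|z−center|=11.650 > r=3.5); the cube at (-2, 8) is present — its section is the full 16×10 rectangle; Combining (union): only the 16×10 cube at (-2, 8) is present, so the union is just that shape — 1 connected region; the cylinder at (4, 11.5) is not intersected at this z (z outside [5.5, 12]); Subtracting the remaining from the first: none of the subtracted shapes is present at this height, so the result so far is unchanged — 1 connected region; (rotated 40° about Z; rotation is an isometry so areas/perimeters/island counts are preserved). The outline is a single polygon with 4 vertices. Extrusion per mm of travel: 0.25 × 0.15 / (π × 0.875²) = 0.015591. Accumulating E over each segment gives final E = 0.8107.

G0 X-13.10 Y12.50 Z15.15
G1 X-6.67 Y4.84 E0.1559
G1 X5.58 Y15.13 E0.4053
G1 X-0.85 Y22.79 E0.5613
G1 X-13.10 Y12.50 E0.8107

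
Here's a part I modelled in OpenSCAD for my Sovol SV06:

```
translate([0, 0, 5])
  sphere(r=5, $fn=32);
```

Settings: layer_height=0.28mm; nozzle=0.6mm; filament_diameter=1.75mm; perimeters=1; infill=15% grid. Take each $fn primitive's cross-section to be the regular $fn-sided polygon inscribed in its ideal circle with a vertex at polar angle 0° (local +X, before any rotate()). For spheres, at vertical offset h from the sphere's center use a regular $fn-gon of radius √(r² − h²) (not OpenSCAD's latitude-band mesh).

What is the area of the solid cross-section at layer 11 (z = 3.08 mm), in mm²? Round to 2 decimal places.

66.53 mm²

At z = 3.08 mm: the sphere: section is a regular 32-gon, circumradius = √(r²−h²) = √(5²−1.92²) = 4.617 (area = (32/2)·4.617²·sin(360°/32) = 66.53 mm²). Overall, the cross-section is a single solid region. Net area = 66.53 mm².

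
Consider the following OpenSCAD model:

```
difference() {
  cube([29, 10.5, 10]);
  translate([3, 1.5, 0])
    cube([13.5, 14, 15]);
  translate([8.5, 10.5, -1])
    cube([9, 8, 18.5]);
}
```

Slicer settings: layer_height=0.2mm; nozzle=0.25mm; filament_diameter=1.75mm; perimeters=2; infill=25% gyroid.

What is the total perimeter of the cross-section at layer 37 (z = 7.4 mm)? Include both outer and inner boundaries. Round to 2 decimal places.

97.00 mm

At z = 7.4 mm: the 29×10.5 cube contributes its full rectangle (perimeter 79.00 mm); the cube at (3, 1.5) (footprint 13.5×14) is included at this height (perimeter 55.00 mm); the 9×8 cube at (8.5, 10.5) contributes its full rectangle (perimeter 34.00 mm); After the difference (first − rest): starting from the 29×10.5 cube, the 13.5×14 cube at (3, 1.5) partially overlaps it — only the 121.50 mm² overlap (of its 189.00 mm²) is removed, clipping the outline; the 9×8 cube at (8.5, 10.5) misses the remaining region (no effect) — boundary = 97.00 mm. Overall, the cross-section is a single solid region. Total boundary length (outer) = 97.00 mm.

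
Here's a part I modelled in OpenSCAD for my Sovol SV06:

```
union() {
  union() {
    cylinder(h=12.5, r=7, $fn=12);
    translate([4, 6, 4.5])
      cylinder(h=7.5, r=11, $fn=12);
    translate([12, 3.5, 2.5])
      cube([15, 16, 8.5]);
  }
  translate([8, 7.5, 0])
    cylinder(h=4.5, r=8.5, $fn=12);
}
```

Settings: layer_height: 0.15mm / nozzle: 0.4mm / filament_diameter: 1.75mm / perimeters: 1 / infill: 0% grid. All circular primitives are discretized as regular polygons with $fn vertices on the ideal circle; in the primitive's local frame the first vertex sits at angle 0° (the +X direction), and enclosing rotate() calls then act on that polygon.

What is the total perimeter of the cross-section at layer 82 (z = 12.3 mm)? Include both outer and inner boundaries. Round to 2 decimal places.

43.48 mm

At z = 12.3 mm: the cylinder: section is a regular 12-gon, circumradius r=7 (perimeter = 2·12·7.000·sin(180°/12) = 43.48 mm); the cylinder at (4, 6) is not intersected at this z (z outside [4.5, 12]); the cube at (12, 3.5) does not reach this height (z outside [2.5, 11]); Combining (union): only the r=7 cylinder is present, so the union is just that shape — boundary = 43.48 mm; the cylinder at (8, 7.5) does not reach this height (z outside [0, 4.5]); Taking the union: only that combined region is present, so the union is just that shape — boundary = 43.48 mm. Overall, the cross-section is a single solid region. Total boundary length (outer) = 43.48 mm.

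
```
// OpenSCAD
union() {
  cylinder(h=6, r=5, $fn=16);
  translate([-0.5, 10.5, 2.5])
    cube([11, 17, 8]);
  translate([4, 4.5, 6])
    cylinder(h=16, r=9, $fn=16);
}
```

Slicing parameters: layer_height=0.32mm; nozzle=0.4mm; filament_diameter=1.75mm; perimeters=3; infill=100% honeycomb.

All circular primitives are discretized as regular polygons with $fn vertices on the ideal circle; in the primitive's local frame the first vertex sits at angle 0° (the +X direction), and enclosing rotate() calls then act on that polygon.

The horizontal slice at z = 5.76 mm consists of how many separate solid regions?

2

At z = 5.76 mm: the r=5 cylinder gives a regular 16-gon of circumradius 5 (constant along its height); the 11×17 cube at (-0.5, 10.5) contributes its full rectangle; the cylinder at (4, 4.5) is not intersected at this z (z outside [6, 22]); Combining (union): the 2 present regions are separate (no shared area or edge), so areas and boundary lengths simply add and each stays a separate island — 2 connected regions. The result has 2 disconnected regions.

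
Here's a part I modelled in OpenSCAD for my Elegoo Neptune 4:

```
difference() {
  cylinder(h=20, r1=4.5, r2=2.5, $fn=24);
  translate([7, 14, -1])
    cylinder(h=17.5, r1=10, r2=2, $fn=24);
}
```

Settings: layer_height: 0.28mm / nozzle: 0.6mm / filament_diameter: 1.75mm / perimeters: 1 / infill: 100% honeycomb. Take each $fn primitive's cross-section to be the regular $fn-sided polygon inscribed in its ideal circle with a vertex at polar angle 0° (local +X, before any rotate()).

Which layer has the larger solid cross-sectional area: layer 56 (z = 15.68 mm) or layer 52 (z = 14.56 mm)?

Layer 56 (z = 15.68): the cone (r1=4.5→r2=2.5) has section circumradius 2.932 here — a regular 24-gon (area = (24/2)·2.932²·sin(360°/24) = 26.70 mm²); the cone at (7, 14) (r1=10→r2=2) has section circumradius 2.375 here — a regular 24-gon (area = (24/2)·2.375²·sin(360°/24) = 17.52 mm²); Subtracting the remaining from the first: starting from the cone (26.70 mm²), the cone at (7, 14) misses the remaining region (no effect) — area = 26.70 mm². So its area = 26.70 mm². Layer 52 (z = 14.56): the cone (r1=4.5→r2=2.5) has section circumradius 3.044 here — a regular 24-gon (area = (24/2)·3.044²·sin(360°/24) = 28.78 mm²); the cone at (7, 14) contributes a regular 24-gon of circumradius 2.887 (interpolated between r1=10 and r2=2 at t=0.889) (area = (24/2)·2.887²·sin(360°/24) = 25.88 mm²); Taking the first minus the rest: starting from the cone (28.78 mm²), the cone at (7, 14) misses the remaining region (no effect) — area = 28.78 mm². So its area = 28.78 mm². Layer 52 is larger (28.78 vs 26.70 mm²).

layer 52 (z = 14.56 mm)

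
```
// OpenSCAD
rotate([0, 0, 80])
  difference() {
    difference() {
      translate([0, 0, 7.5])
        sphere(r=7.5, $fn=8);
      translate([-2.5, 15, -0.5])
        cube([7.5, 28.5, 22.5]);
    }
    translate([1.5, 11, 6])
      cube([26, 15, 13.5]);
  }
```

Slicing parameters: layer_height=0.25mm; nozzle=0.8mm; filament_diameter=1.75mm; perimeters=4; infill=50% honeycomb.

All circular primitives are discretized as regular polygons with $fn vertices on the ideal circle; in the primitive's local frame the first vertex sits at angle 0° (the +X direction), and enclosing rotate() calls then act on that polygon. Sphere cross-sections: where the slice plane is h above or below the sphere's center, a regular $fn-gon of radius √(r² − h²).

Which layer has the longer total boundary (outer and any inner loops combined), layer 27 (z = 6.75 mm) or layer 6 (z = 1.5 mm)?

layer 27 (z = 6.75 mm)

Layer 27 (z = 6.75): the r=7.5 sphere contributes a regular 8-gon of circumradius √(7.5²−0.75²) = 7.462 (perimeter = 2·8·7.462·sin(180°/8) = 45.69 mm); the 7.5×28.5 cube at (-2.5, 15) contributes its full rectangle (perimeter 72.00 mm); After the difference (first − rest): starting from the r=7.5 sphere, the 7.5×28.5 cube at (-2.5, 15) misses the remaining region (no effect) — boundary = 45.69 mm; the cube at (1.5, 11) (footprint 26×15) is included at this height (perimeter 82.00 mm); Taking the first minus the rest: starting from that combined region, the 26×15 cube at (1.5, 11) misses the remaining region (no effect) — boundary = 45.69 mm; (rotated 80° about Z; rotation is an isometry so areas/perimeters/island counts are preserved). So its perimeter = 45.69 mm. Layer 6 (z = 1.5): the sphere: section is a regular 8-gon, circumradius = √(r²−h²) = √(7.5²−6²) = 4.500 (perimeter = 2·8·4.500·sin(180°/8) = 27.55 mm); the 7.5×28.5 cube at (-2.5, 15) contributes its full rectangle (perimeter 72.00 mm); After the difference (first − rest): starting from the r=7.5 sphere, the 7.5×28.5 cube at (-2.5, 15) misses the remaining region (no effect) — boundary = 27.55 mm; the cube at (1.5, 11) is not intersected at this z (z outside [6, 19.5]); After the difference (first − rest): none of the subtracted shapes is present at this height, so the result so far is unchanged — boundary = 27.55 mm; (rotated 80° about Z; rotation is an isometry so areas/perimeters/island counts are preserved). So its perimeter = 27.55 mm. Layer 27 is larger (45.69 vs 27.55 mm).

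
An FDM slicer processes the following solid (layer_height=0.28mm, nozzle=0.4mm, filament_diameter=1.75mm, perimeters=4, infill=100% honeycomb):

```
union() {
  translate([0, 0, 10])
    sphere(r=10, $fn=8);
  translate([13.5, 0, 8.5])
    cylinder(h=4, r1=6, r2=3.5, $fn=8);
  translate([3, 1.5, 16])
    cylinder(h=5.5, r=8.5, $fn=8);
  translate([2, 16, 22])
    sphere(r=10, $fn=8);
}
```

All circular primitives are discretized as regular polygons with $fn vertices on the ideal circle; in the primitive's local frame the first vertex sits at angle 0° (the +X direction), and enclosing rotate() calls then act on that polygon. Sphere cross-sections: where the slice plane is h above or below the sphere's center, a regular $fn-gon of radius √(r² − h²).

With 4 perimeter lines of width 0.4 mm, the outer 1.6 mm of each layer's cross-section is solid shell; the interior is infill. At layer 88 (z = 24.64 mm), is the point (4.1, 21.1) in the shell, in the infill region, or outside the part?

infill

At z = 24.64 mm: the sphere is not intersected at this z (|z−center|=14.640 > r=10); the cone at (13.5, 0) does not reach this height (z outside [8.5, 12.5]); the cylinder at (3, 1.5) is not intersected at this z (z outside [16, 21.5]); the r=10 sphere at (2, 16) slices to a regular 8-gon of circumradius 9.645 (√(r²−h²) with h=2.64 from center); Merging all regions: only the r=10 sphere at (2, 16) is present, so the union is just that shape — 1 connected region. Overall, the cross-section is a single solid region. The nearest boundary edge runs (8.82, 22.82)→(2.00, 25.65); distance from the point to it = 3.40 mm. The point is inside the cross-section and 3.40 mm from the nearest boundary — more than the 1.6 mm shell width (4 × 0.4), so it's in the infill interior.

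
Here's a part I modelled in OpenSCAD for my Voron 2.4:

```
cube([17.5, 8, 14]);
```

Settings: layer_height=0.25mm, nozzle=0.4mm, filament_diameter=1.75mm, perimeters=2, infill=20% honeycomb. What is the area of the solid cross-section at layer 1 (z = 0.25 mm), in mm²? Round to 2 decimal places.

140.00 mm²

At z = 0.25 mm: the 17.5×8 cube contributes its full rectangle (area 140.00 mm²). Overall, the cross-section is a single solid region. Net area = 140.00 mm².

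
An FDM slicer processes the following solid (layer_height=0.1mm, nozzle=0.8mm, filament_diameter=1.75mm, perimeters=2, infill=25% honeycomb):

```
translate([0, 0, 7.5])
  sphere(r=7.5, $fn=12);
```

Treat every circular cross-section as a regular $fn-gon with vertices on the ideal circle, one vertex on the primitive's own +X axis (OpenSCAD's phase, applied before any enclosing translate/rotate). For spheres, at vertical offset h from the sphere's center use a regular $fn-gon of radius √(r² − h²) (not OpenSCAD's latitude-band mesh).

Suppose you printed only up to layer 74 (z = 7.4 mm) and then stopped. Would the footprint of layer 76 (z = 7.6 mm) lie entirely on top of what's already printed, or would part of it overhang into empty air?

Compare the two slices. At z = 7.4: the r=7.5 sphere contributes a regular 12-gon of circumradius √(7.5²−0.1²) = 7.499 (area = (12/2)·7.499²·sin(360°/12) = 168.72 mm²). At z = 7.6: the r=7.5 sphere contributes a regular 12-gon of circumradius √(7.5²−0.1²) = 7.499 (area = (12/2)·7.499²·sin(360°/12) = 168.72 mm²). Checking containment: the cross-section at z = 7.6 is a subset of the cross-section at z = 7.4.

entirely on top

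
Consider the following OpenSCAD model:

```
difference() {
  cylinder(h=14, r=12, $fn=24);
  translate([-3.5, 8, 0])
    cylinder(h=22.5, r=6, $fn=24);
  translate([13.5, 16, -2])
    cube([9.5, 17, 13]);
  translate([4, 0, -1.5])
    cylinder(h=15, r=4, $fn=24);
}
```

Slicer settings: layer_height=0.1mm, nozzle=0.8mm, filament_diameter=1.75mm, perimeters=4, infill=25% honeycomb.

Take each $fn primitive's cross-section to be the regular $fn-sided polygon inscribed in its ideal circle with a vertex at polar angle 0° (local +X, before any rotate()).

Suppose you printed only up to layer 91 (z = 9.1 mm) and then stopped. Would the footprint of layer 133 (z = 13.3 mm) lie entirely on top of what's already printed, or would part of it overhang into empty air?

Compare the two slices. At z = 9.1: the cylinder: section is a regular 24-gon, circumradius r=12 (area = (24/2)·12.000²·sin(360°/24) = 447.24 mm²); the r=6 cylinder at (-3.5, 8) gives a regular 24-gon of circumradius 6 (constant along its height) (area = (24/2)·6.000²·sin(360°/24) = 111.81 mm²); the 9.5×17 cube at (13.5, 16) contributes its full rectangle (area 161.50 mm²); the cylinder at (4, 0): section is a regular 24-gon, circumradius r=4 (area = (24/2)·4.000²·sin(360°/24) = 49.69 mm²); Subtracting the remaining from the first: starting from the r=12 cylinder (447.24 mm²), the r=6 cylinder at (-3.5, 8) partially overlaps it — only the 87.65 mm² overlap (of its 111.81 mm²) is removed, clipping the outline; the 9.5×17 cube at (13.5, 16) misses the remaining region (no effect); the r=4 cylinder at (4, 0) lies wholly inside it (removes its full 49.69 mm² and its 25.06 mm outline becomes a hole wall) — area = 309.90 mm². At z = 13.3: the r=12 cylinder contributes a regular 24-gon of circumradius 12 (area = (24/2)·12.000²·sin(360°/24) = 447.24 mm²); the r=6 cylinder at (-3.5, 8) gives a regular 24-gon of circumradius 6 (constant along its height) (area = (24/2)·6.000²·sin(360°/24) = 111.81 mm²); the cube at (13.5, 16) is absent (z outside [-2, 11]); the r=4 cylinder at (4, 0) contributes a regular 24-gon of circumradius 4 (area = (24/2)·4.000²·sin(360°/24) = 49.69 mm²); Taking the first minus the rest: starting from the r=12 cylinder (447.24 mm²), the r=6 cylinder at (-3.5, 8) partially overlaps it — only the 87.65 mm² overlap (of its 111.81 mm²) is removed, clipping the outline; the r=4 cylinder at (4, 0) lies wholly inside it (removes its full 49.69 mm² and its 25.06 mm outline becomes a hole wall) — area = 309.90 mm². Checking containment: the cross-section at z = 13.3 is a subset of the cross-section at z = 9.1.

entirely on top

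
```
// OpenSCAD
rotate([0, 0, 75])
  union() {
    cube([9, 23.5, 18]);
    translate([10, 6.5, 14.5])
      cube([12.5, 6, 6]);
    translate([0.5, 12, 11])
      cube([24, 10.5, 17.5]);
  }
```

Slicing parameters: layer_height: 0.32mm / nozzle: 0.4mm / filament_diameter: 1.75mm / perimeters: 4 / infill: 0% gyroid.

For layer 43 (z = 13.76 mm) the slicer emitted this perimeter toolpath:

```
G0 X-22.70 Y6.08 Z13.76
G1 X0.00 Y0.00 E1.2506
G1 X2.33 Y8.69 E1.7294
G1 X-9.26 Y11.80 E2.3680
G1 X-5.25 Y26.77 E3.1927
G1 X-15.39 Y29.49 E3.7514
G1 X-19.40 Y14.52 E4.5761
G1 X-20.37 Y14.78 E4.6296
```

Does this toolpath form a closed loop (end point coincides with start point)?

no

Start point (G0): (-22.70, 6.08). End point (last G1): the path does not return to the start — open.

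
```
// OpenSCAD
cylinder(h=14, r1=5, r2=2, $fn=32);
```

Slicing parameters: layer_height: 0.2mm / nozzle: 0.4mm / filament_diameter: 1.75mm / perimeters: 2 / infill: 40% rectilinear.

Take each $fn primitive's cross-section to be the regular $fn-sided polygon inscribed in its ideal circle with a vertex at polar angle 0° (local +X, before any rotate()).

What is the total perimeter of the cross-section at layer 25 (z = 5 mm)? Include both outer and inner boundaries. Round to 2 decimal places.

At z = 5 mm: the cone contributes a regular 32-gon of circumradius 3.929 (interpolated between r1=5 and r2=2 at t=0.357) (perimeter = 2·32·3.929·sin(180°/32) = 24.64 mm). Overall, the cross-section is a single solid region. Total boundary length (outer) = 24.64 mm.

24.64 mm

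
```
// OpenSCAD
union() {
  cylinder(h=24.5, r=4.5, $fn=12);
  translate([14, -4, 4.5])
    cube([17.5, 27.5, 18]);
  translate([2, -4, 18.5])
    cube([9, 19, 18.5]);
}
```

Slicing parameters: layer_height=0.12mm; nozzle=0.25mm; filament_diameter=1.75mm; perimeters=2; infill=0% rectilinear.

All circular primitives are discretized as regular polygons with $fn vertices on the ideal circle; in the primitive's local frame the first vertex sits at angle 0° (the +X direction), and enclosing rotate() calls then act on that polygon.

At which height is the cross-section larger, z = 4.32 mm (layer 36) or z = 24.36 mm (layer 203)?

layer 203 (z = 24.36 mm)

Layer 36 (z = 4.32): the cylinder: section is a regular 12-gon, circumradius r=4.5 (area = (12/2)·4.500²·sin(360°/12) = 60.75 mm²); the cube at (14, -4) is absent (z outside [4.5, 22.5]); the cube at (2, -4) is not intersected at this z (z outside [18.5, 37]); Merging all regions: only the r=4.5 cylinder is present, so the union is just that shape — area = 60.75 mm². So its area = 60.75 mm². Layer 203 (z = 24.36): the r=4.5 cylinder gives a regular 12-gon of circumradius 4.5 (constant along its height) (area = (12/2)·4.500²·sin(360°/12) = 60.75 mm²); the cube at (14, -4) does not reach this height (z outside [4.5, 22.5]); the 9×19 cube at (2, -4) contributes its full rectangle (area 171.00 mm²); Combining (union): the regions partially overlap — summed areas 231.75 mm² minus the doubly-counted overlap 13.45 mm² gives 218.30 mm² — area = 218.30 mm². So its area = 218.30 mm². Layer 203 is larger (218.30 vs 60.75 mm²).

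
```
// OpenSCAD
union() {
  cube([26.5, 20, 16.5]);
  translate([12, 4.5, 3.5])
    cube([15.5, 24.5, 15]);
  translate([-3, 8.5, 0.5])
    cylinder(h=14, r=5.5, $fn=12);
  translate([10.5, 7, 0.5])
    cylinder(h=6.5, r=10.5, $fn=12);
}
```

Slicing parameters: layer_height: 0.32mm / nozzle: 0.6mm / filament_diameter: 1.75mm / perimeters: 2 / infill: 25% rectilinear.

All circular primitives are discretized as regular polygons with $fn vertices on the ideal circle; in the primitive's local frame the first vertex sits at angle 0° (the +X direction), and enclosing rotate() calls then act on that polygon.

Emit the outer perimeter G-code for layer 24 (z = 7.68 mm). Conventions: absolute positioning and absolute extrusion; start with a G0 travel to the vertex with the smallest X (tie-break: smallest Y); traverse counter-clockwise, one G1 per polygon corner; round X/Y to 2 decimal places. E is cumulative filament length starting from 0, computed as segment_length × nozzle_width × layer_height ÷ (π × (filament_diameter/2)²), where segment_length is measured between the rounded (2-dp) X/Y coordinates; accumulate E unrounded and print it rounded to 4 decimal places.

At z = 7.68 mm: the cube (footprint 26.5×20) is included at this height; the 15.5×24.5 cube at (12, 4.5) contributes its full rectangle; the cylinder at (-3, 8.5): section is a regular 12-gon, circumradius r=5.5; the cylinder at (10.5, 7) is not intersected at this z (z outside [0.5, 7]); Combining (union): the regions partially overlap (shared area 239.58 mm²), so overlapping operands fuse into one piece — 1 connected region. The outline is a single polygon with 19 vertices. Extrusion per mm of travel: 0.6 × 0.32 / (π × 0.875²) = 0.079824. Accumulating E over each segment gives final E = 10.1743.

G0 X-8.50 Y8.50 Z7.68
G1 X-7.76 Y5.75 E0.2273
G1 X-5.75 Y3.74 E0.4542
G1 X-3.00 Y3.00 E0.6816
G1 X-0.25 Y3.74 E0.9089
G1 X0.00 Y3.99 E0.9371
G1 X0.00 Y0.00 E1.2556
G1 X26.50 Y0.00 E3.3709
G1 X26.50 Y4.50 E3.7302
G1 X27.50 Y4.50 E3.8100
G1 X27.50 Y29.00 E5.7657
G1 X12.00 Y29.00 E7.0030
G1 X12.00 Y20.00 E7.7214
G1 X0.00 Y20.00 E8.6793
G1 X0.00 Y13.01 E9.2372
G1 X-0.25 Y13.26 E9.2655
G1 X-3.00 Y14.00 E9.4928
G1 X-5.75 Y13.26 E9.7201
G1 X-7.76 Y11.25 E9.9470
G1 X-8.50 Y8.50 E10.1743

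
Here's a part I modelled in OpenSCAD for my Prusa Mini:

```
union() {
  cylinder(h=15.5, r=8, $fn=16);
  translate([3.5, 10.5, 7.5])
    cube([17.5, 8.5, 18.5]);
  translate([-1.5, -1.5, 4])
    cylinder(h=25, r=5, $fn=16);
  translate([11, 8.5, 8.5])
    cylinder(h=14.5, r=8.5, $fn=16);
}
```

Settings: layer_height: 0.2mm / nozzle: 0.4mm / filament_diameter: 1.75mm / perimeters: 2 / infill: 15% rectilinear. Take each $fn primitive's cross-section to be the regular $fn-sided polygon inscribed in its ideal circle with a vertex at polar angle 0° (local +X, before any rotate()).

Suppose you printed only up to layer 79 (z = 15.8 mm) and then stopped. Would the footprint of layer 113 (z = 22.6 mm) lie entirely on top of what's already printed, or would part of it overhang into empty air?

entirely on top

Compare the two slices. At z = 15.8: the cylinder is absent (z outside [0, 15.5]); the cube at (3.5, 10.5) (footprint 17.5×8.5) is included at this height (area 148.75 mm²); the cylinder at (-1.5, -1.5): section is a regular 16-gon, circumradius r=5 (area = (16/2)·5.000²·sin(360°/16) = 76.54 mm²); the cylinder at (11, 8.5): section is a regular 16-gon, circumradius r=8.5 (area = (16/2)·8.500²·sin(360°/16) = 221.19 mm²); Merging all regions: the regions partially overlap — summed areas 446.48 mm² minus the doubly-counted overlap 76.70 mm² gives 369.78 mm² — area = 369.78 mm². At z = 22.6: the cylinder is not intersected at this z (z outside [0, 15.5]); the cube at (3.5, 10.5) (footprint 17.5×8.5) is included at this height (area 148.75 mm²); the r=5 cylinder at (-1.5, -1.5) gives a regular 16-gon of circumradius 5 (constant along its height) (area = (16/2)·5.000²·sin(360°/16) = 76.54 mm²); the r=8.5 cylinder at (11, 8.5) contributes a regular 16-gon of circumradius 8.5 (area = (16/2)·8.500²·sin(360°/16) = 221.19 mm²); Merging all regions: the regions partially overlap — summed areas 446.48 mm² minus the doubly-counted overlap 76.70 mm² gives 369.78 mm² — area = 369.78 mm². Checking containment: the cross-section at z = 22.6 is a subset of the cross-section at z = 15.8.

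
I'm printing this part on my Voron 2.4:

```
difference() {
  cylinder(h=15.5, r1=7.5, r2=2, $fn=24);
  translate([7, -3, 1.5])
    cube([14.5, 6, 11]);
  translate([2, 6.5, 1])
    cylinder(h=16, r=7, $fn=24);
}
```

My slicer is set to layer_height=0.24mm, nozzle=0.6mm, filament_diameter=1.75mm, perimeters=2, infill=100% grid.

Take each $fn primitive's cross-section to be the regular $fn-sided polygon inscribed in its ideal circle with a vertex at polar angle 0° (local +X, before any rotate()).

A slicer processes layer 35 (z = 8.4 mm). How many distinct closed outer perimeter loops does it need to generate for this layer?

At z = 8.4 mm: the cone (r1=7.5→r2=2) has section circumradius 4.519 here — a regular 24-gon; the 14.5×6 cube at (7, -3) contributes its full rectangle; the r=7 cylinder at (2, 6.5) gives a regular 24-gon of circumradius 7 (constant along its height); Subtracting the remaining from the first: starting from the cone, the 14.5×6 cube at (7, -3) misses the remaining region (no effect); the r=7 cylinder at (2, 6.5) partially overlaps it — only the 28.68 mm² overlap (of its 152.19 mm²) is removed, clipping the outline — 1 connected region. The result has 1 disconnected region.

1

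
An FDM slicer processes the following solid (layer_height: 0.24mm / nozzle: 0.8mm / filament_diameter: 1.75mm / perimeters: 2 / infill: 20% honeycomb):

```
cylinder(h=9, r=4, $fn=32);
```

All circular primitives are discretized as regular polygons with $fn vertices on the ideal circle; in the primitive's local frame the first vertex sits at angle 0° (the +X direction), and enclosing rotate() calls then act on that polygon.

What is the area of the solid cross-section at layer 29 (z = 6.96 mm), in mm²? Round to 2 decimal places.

49.94 mm²

At z = 6.96 mm: the r=4 cylinder contributes a regular 32-gon of circumradius 4 (area = (32/2)·4.000²·sin(360°/32) = 49.94 mm²). Overall, the cross-section is a single solid region. Net area = 49.94 mm².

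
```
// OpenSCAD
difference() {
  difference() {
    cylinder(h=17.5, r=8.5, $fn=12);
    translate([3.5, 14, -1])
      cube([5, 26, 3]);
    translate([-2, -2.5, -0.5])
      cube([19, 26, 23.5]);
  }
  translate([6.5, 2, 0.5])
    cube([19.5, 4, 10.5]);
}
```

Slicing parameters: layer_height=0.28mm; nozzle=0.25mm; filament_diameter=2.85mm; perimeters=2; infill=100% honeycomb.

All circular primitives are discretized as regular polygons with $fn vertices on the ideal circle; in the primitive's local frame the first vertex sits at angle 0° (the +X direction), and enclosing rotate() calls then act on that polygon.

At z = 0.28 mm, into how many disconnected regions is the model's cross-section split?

At z = 0.28 mm: the r=8.5 cylinder gives a regular 12-gon of circumradius 8.5 (constant along its height); the cube at (3.5, 14) (footprint 5×26) is included at this height; the cube at (-2, -2.5) is present — its section is the full 19×26 rectangle; Subtracting the remaining from the first: starting from the r=8.5 cylinder, the 5×26 cube at (3.5, 14) misses the remaining region (no effect); the 19×26 cube at (-2, -2.5) partially overlaps it — only the 96.06 mm² overlap (of its 494.00 mm²) is removed, clipping the outline — 1 connected region; the cube at (6.5, 2) does not reach this height (z outside [0.5, 11]); Subtracting the remaining from the first: none of the subtracted shapes is present at this height, so the result so far is unchanged — 1 connected region. The result has 1 disconnected region.

1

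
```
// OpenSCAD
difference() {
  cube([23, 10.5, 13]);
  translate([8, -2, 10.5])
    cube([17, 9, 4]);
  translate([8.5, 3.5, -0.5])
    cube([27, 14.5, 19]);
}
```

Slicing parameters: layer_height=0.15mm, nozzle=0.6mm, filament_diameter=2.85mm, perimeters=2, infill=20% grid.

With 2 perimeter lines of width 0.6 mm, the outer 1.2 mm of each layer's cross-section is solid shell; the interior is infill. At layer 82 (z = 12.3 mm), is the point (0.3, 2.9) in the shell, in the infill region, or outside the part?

shell

At z = 12.3 mm: the cube is present — its section is the full 23×10.5 rectangle; the cube at (8, -2) is present — its section is the full 17×9 rectangle; the 27×14.5 cube at (8.5, 3.5) contributes its full rectangle; Subtracting the remaining from the first: starting from the 23×10.5 cube, the 17×9 cube at (8, -2) partially overlaps it — only the 105.00 mm² overlap (of its 153.00 mm²) is removed, clipping the outline; the 27×14.5 cube at (8.5, 3.5) partially overlaps it — only the 50.75 mm² overlap (of its 391.50 mm²) is removed, clipping the outline — 1 connected region. Overall, the cross-section is a single solid region. The nearest boundary edge runs (0.00, 0.00)→(0.00, 10.50); distance from the point to it = 0.30 mm. The point is inside the cross-section, 0.30 mm from the nearest boundary — within the 1.2 mm shell band (2 × 0.6).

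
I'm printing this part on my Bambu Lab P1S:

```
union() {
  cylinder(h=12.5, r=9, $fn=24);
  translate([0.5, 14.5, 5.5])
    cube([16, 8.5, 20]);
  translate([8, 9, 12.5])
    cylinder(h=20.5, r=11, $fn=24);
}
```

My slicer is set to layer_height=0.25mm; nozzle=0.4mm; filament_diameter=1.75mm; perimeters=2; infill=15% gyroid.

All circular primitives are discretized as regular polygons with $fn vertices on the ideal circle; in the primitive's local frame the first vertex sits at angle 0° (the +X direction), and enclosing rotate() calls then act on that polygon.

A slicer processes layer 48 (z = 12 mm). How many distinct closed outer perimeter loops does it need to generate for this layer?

At z = 12 mm: the cylinder: section is a regular 24-gon, circumradius r=9; the cube at (0.5, 14.5) is present — its section is the full 16×8.5 rectangle; the cylinder at (8, 9) does not reach this height (z outside [12.5, 33]); Taking the union: the 2 present regions are separate (no shared area or edge), so areas and boundary lengths simply add and each stays a separate island — 2 connected regions. The result has 2 disconnected regions.

2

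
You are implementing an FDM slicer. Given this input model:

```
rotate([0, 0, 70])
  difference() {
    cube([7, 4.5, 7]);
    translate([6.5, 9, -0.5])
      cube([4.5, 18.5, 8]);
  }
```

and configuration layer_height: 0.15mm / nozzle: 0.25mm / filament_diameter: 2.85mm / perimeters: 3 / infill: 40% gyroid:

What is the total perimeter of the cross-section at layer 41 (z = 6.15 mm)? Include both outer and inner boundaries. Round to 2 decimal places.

At z = 6.15 mm: the 7×4.5 cube contributes its full rectangle (perimeter 23.00 mm); the 4.5×18.5 cube at (6.5, 9) contributes its full rectangle (perimeter 46.00 mm); Subtracting the remaining from the first: starting from the 7×4.5 cube, the 4.5×18.5 cube at (6.5, 9) misses the remaining region (no effect) — boundary = 23.00 mm; (whole slice rotated 70° about Z — lengths, areas and connectivity unchanged). Overall, the cross-section is a single solid region. Total boundary length (outer) = 23.00 mm.

23.00 mm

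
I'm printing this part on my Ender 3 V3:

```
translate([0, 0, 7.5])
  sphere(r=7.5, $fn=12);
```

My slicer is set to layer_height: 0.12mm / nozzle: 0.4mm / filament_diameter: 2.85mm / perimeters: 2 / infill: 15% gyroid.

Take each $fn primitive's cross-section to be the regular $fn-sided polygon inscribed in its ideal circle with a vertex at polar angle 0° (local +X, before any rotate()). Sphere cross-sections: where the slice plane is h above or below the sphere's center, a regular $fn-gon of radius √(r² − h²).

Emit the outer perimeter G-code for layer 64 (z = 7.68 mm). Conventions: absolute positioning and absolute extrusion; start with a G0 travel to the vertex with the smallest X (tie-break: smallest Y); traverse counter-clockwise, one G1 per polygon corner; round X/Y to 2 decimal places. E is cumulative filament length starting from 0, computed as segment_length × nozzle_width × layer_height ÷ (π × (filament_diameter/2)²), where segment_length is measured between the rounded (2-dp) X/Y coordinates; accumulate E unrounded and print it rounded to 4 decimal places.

At z = 7.68 mm: the r=7.5 sphere slices to a regular 12-gon of circumradius 7.498 (√(r²−h²) with h=0.18 from center). The outline is a single polygon with 12 vertices. Extrusion per mm of travel: 0.4 × 0.12 / (π × 1.425²) = 0.007524. Accumulating E over each segment gives final E = 0.3504.

G0 X-7.50 Y0.00 Z7.68
G1 X-6.49 Y-3.75 E0.0292
G1 X-3.75 Y-6.49 E0.0584
G1 X0.00 Y-7.50 E0.0876
G1 X3.75 Y-6.49 E0.1168
G1 X6.49 Y-3.75 E0.1460
G1 X7.50 Y0.00 E0.1752
G1 X6.49 Y3.75 E0.2044
G1 X3.75 Y6.49 E0.2336
G1 X0.00 Y7.50 E0.2628
G1 X-3.75 Y6.49 E0.2920
G1 X-6.49 Y3.75 E0.3212
G1 X-7.50 Y0.00 E0.3504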